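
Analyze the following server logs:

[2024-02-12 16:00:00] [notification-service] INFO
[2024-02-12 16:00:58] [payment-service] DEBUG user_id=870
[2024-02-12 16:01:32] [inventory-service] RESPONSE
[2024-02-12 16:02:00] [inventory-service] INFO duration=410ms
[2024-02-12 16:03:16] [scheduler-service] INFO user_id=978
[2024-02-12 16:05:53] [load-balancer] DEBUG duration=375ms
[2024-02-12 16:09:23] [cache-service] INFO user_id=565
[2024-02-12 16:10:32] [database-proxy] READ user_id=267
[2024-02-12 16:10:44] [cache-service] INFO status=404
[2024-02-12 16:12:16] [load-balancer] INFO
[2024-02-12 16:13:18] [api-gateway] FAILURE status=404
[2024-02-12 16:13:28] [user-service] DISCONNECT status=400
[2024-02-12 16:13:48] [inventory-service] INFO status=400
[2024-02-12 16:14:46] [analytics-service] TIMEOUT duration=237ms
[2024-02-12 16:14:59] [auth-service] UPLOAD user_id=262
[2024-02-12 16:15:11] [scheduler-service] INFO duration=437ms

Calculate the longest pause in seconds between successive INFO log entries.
367

To find the longest gap:

1. Extract all INFO events in chronological order
2. Calculate time differences between consecutive events
3. Find the maximum difference
4. Longest gap: 367 seconds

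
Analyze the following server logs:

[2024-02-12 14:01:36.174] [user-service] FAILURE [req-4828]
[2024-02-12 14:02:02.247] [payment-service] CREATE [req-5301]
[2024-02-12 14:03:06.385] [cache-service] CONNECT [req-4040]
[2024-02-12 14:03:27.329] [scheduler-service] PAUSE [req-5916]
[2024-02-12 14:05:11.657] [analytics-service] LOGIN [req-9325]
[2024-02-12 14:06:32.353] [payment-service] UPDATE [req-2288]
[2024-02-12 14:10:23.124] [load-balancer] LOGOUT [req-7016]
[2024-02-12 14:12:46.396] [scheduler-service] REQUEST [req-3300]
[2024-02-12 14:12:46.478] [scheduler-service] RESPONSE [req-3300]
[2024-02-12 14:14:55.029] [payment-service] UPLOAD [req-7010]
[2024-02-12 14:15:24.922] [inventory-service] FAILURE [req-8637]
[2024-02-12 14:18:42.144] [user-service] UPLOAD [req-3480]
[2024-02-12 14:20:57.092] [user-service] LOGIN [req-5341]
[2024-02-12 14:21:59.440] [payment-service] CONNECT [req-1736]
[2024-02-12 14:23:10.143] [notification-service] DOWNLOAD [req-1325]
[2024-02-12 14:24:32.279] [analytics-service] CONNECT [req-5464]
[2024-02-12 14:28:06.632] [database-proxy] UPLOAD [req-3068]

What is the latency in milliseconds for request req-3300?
82

To calculate latency:

1. Find REQUEST with id req-3300: 2024-02-12 14:12:46.396
2. Find RESPONSE with id req-3300: 2024-02-12 14:12:46.478
3. Latency: 2024-02-12 14:12:46.478 - 2024-02-12 14:12:46.396 = 82ms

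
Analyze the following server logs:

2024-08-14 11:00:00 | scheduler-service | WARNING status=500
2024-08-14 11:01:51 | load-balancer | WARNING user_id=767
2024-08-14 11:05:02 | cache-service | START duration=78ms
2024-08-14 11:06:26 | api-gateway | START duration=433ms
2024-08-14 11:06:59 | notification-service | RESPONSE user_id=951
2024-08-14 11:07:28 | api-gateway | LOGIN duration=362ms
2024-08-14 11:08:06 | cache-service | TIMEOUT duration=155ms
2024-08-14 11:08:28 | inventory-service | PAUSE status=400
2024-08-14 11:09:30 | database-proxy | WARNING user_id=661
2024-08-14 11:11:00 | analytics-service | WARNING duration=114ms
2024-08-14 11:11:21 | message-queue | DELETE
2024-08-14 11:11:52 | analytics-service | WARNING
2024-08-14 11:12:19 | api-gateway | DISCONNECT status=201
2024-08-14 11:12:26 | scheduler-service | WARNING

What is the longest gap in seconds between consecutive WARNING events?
459

To find the longest gap:

1. Extract all WARNING events in chronological order
2. Calculate time differences between consecutive events
3. Find the maximum difference
4. Longest gap: 459 seconds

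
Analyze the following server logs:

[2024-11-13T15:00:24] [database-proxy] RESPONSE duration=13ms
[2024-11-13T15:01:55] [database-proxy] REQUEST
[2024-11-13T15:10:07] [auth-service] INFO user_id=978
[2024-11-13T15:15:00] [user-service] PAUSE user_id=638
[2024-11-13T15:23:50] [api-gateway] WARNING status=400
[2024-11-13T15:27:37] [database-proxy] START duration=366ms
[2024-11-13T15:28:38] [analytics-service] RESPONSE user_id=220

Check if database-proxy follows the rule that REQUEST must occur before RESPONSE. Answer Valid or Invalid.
Invalid

To validate ordering:

1. Required order: REQUEST → RESPONSE
2. Rule: REQUEST must occur before RESPONSE
3. Check actual order of events for database-proxy
4. Result: Invalid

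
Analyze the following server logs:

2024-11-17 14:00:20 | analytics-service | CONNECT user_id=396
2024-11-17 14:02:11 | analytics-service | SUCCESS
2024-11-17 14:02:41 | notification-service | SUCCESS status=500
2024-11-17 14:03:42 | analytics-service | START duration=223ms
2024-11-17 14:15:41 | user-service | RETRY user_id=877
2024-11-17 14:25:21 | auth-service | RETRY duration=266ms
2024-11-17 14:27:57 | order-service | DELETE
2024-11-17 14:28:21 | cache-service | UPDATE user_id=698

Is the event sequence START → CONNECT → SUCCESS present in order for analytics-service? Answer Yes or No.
No

To verify sequence order:

1. Find all events in sequence START → CONNECT → SUCCESS for analytics-service
2. Extract their timestamps
3. Check if timestamps are in ascending order
4. Result: No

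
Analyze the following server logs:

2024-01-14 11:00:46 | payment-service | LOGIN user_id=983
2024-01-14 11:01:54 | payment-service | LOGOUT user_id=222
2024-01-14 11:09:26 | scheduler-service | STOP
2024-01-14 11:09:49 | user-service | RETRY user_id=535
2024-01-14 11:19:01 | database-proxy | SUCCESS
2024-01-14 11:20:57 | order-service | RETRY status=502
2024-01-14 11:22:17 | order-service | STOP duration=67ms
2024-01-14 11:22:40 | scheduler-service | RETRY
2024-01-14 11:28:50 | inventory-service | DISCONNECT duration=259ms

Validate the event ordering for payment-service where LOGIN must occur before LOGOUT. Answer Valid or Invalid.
Valid

To validate ordering:

1. Required order: LOGIN → LOGOUT
2. Rule: LOGIN must occur before LOGOUT
3. Check actual order of events for payment-service
4. Result: Valid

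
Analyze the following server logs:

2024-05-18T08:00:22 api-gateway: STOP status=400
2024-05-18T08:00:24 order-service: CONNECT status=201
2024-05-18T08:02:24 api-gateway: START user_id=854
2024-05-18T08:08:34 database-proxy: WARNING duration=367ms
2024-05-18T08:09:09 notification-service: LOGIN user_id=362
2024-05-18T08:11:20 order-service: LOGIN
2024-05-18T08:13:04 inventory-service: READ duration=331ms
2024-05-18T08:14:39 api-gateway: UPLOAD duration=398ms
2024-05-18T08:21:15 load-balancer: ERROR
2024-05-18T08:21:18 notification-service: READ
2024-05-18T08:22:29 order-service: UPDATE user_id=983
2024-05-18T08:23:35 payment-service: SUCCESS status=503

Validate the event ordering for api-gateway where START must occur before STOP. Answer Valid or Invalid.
Invalid

To validate ordering:

1. Required order: START → STOP
2. Rule: START must occur before STOP
3. Check actual order of events for api-gateway
4. Result: Invalid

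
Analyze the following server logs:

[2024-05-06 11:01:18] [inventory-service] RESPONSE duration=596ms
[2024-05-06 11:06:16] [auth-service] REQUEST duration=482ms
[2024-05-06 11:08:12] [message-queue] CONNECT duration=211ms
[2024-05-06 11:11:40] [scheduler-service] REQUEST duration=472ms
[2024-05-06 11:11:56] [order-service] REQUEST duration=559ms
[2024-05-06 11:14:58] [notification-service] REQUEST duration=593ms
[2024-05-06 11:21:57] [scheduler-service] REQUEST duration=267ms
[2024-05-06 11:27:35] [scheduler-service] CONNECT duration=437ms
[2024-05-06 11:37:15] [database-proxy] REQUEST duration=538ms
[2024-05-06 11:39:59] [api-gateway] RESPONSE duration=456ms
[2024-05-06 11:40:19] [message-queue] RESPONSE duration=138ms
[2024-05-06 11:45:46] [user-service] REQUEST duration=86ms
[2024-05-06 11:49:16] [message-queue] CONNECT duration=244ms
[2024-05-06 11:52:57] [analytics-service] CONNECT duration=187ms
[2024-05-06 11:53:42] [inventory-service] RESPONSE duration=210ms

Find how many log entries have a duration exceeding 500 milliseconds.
4

To count timeouts:

1. Threshold: 500ms
2. Extract duration from each log entry
3. Count entries where duration > 500
4. Timeout count: 4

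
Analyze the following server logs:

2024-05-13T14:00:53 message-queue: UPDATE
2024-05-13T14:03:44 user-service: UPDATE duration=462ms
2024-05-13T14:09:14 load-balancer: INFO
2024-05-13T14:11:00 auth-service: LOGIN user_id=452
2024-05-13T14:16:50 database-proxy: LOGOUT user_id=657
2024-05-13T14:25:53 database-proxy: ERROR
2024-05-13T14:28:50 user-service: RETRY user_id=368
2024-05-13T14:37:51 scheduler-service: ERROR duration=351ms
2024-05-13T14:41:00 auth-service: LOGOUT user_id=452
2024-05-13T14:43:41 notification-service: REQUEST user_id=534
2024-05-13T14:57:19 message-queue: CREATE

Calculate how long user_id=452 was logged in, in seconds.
1800

To calculate session duration:

1. Find LOGIN event for user_id=452: 2024-05-13T14:11:00
2. Find LOGOUT event for user_id=452: 2024-05-13T14:41:00
3. Session duration: 2024-05-13T14:41:00 - 2024-05-13T14:11:00 = 1800 seconds (30 minutes)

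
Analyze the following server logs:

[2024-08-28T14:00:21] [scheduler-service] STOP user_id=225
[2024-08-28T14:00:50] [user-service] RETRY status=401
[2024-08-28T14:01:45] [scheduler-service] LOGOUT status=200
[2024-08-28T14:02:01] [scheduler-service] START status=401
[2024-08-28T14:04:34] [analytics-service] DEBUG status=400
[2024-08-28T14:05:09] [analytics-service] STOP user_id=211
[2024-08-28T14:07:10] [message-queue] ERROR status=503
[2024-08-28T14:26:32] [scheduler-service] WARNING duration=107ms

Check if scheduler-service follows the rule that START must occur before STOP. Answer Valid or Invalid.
Invalid

To validate ordering:

1. Required order: START → STOP
2. Rule: START must occur before STOP
3. Check actual order of events for scheduler-service
4. Result: Invalid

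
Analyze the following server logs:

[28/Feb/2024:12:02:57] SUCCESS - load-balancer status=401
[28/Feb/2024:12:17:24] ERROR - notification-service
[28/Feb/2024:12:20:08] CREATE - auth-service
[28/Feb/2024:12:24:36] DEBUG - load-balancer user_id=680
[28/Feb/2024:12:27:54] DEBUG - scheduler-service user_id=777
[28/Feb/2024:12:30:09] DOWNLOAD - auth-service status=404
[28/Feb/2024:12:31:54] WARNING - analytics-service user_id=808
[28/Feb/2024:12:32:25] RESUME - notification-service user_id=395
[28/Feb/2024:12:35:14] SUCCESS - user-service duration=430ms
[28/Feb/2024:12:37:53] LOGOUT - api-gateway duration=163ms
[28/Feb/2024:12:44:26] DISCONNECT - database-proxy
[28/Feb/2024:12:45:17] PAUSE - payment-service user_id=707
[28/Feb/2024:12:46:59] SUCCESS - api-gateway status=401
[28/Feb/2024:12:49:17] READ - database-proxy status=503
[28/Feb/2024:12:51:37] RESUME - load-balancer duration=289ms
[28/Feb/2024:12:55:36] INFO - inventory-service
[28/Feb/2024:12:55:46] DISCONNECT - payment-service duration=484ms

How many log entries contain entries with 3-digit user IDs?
5

To find matching entries:

1. Pattern to match: entries with 3-digit user IDs
2. Scan each log entry for the pattern
3. Count matches: 5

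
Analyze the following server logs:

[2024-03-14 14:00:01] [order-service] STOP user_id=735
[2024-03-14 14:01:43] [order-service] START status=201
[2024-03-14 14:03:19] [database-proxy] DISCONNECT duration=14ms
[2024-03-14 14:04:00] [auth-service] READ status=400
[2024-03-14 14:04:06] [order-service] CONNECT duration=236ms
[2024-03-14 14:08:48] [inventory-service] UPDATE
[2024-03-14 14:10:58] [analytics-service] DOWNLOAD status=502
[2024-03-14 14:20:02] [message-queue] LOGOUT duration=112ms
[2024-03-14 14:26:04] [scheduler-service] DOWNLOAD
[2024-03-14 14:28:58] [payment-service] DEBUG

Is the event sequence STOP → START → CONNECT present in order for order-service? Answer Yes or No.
Yes

To verify sequence order:

1. Find all events in sequence STOP → START → CONNECT for order-service
2. Extract their timestamps
3. Check if timestamps are in ascending order
4. Result: Yes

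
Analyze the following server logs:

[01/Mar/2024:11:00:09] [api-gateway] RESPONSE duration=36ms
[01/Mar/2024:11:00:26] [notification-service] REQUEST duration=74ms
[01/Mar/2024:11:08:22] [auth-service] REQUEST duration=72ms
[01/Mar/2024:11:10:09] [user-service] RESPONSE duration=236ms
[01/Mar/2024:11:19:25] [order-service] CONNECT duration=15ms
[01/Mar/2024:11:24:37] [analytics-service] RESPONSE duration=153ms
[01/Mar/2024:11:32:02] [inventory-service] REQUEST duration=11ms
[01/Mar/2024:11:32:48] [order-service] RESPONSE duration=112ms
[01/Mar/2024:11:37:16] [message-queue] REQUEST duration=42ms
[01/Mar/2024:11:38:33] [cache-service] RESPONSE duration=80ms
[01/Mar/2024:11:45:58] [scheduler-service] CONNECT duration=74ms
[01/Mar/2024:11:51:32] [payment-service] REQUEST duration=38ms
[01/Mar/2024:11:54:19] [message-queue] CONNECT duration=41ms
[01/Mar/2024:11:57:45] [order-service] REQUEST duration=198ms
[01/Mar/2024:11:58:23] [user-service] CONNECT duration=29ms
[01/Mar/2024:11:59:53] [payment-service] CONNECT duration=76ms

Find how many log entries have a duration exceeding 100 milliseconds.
4

To count timeouts:

1. Threshold: 100ms
2. Extract duration from each log entry
3. Count entries where duration > 100
4. Timeout count: 4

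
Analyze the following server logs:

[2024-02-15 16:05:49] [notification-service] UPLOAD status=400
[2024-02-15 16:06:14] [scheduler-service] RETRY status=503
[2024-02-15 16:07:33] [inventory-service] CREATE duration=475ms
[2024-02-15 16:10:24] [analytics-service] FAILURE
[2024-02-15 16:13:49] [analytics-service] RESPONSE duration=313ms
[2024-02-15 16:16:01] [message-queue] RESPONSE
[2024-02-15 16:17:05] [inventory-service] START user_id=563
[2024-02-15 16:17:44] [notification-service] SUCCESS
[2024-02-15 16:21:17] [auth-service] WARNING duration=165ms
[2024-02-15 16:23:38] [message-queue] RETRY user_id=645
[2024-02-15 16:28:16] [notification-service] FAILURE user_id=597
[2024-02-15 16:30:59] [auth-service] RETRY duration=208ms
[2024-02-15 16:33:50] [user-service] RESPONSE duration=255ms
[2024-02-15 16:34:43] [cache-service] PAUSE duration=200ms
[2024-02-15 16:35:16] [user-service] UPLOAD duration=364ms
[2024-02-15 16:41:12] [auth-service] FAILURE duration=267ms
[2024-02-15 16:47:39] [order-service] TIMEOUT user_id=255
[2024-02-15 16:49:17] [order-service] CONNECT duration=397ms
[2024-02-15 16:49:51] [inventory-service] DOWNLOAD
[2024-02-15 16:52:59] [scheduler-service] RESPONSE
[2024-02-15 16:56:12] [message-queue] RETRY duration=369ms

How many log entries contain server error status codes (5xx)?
1

To find matching entries:

1. Pattern to match: server error status codes (5xx)
2. Scan each log entry for the pattern
3. Count matches: 1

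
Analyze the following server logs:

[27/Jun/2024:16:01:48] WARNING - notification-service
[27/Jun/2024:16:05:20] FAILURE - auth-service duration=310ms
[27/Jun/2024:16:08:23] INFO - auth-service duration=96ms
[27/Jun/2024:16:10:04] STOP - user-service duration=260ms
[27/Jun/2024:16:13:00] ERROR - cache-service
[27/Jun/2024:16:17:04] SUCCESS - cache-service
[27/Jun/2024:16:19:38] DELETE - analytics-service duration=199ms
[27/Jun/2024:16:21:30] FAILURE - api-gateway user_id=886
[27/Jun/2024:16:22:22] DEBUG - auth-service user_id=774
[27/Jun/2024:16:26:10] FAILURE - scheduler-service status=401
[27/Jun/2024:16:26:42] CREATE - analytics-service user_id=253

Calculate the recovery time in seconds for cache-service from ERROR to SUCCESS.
244

To calculate recovery time:

1. Find ERROR event for cache-service: 27/Jun/2024:16:13:00
2. Find next SUCCESS event for cache-service: 27/Jun/2024:16:17:04
3. Recovery time: 27/Jun/2024:16:17:04 - 27/Jun/2024:16:13:00 = 244 seconds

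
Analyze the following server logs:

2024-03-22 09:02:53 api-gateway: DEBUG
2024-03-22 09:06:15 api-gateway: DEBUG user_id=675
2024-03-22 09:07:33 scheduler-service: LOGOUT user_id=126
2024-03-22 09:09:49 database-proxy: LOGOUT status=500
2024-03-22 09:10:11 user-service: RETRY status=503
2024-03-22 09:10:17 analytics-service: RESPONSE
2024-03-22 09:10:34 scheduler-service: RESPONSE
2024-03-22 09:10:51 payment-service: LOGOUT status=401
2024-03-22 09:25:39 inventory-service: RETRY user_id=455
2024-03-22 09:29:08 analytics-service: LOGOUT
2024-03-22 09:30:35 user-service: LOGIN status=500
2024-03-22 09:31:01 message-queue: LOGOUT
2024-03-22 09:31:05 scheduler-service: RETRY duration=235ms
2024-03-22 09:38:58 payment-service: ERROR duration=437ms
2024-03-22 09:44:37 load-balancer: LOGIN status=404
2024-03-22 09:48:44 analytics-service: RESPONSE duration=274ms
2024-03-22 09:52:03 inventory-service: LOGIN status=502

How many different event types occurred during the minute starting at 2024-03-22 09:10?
3

To count unique event types:

1. Filter events in the minute starting at 2024-03-22 09:10
2. Extract event types from matching entries
3. Count unique types: 3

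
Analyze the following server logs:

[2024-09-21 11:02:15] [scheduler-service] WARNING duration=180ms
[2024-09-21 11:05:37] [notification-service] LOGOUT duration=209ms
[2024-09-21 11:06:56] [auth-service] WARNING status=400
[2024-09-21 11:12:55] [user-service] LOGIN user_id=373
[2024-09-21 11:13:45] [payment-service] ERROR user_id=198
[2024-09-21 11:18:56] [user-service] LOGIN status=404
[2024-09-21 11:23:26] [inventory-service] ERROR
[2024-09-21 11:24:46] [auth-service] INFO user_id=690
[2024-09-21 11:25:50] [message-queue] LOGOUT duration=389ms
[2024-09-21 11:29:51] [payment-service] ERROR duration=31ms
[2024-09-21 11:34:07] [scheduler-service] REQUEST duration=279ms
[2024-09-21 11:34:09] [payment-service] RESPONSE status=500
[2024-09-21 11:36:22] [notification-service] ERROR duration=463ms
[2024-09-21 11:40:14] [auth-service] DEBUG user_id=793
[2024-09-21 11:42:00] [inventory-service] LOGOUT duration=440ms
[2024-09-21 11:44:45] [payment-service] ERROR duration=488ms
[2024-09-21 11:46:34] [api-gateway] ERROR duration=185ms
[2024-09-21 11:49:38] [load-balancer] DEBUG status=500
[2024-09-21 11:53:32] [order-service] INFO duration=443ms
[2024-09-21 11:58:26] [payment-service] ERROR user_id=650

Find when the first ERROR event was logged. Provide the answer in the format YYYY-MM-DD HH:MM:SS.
2024-09-21 11:13:45

To find the first event:

1. Filter for all ERROR events
2. Sort by timestamp
3. Select the first one
4. Timestamp: 2024-09-21 11:13:45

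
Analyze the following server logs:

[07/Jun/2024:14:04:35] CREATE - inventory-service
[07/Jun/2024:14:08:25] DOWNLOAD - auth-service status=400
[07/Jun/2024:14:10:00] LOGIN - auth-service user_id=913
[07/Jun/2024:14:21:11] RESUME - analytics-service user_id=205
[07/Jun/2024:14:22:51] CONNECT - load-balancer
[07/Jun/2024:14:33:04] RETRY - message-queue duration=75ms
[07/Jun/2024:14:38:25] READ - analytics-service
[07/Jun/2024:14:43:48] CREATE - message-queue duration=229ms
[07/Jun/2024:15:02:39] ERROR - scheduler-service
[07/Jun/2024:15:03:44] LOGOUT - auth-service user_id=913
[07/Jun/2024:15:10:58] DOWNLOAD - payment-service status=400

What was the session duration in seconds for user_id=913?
3224

To calculate session duration:

1. Find LOGIN event for user_id=913: 07/Jun/2024:14:10:00
2. Find LOGOUT event for user_id=913: 07/Jun/2024:15:03:44
3. Session duration: 07/Jun/2024:15:03:44 - 07/Jun/2024:14:10:00 = 3224 seconds (53 minutes)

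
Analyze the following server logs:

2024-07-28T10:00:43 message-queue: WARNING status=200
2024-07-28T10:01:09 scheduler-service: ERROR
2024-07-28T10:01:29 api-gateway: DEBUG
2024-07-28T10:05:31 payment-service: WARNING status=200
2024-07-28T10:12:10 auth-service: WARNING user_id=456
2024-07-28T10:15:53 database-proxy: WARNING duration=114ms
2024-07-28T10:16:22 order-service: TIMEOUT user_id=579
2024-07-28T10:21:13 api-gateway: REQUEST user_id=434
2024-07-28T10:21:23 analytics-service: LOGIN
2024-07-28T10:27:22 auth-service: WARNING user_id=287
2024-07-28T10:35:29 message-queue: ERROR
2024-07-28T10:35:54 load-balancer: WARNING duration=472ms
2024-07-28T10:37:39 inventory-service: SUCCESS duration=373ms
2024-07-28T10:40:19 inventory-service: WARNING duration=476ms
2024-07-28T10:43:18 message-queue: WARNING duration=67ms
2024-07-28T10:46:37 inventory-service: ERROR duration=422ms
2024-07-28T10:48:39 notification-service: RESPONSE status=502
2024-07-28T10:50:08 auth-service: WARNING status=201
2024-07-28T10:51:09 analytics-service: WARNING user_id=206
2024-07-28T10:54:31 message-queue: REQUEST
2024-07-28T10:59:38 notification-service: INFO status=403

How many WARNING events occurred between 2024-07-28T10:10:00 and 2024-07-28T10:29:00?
3

To count events in the time window:

1. Window boundaries: 2024-07-28T10:10:00 to 2024-07-28T10:29:00
2. Filter for WARNING events within this window
3. Count matching events: 3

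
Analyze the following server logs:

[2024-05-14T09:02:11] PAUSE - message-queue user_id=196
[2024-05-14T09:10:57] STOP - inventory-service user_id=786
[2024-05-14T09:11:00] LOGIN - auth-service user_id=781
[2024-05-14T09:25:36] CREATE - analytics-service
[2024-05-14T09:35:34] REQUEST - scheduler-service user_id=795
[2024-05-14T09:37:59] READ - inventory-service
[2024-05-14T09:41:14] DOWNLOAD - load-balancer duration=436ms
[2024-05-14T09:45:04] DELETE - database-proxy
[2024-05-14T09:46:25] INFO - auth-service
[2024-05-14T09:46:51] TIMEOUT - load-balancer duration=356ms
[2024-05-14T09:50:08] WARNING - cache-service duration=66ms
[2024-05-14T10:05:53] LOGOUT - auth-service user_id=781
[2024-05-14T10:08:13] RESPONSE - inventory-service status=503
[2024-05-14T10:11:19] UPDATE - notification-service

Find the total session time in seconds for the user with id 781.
3293

To calculate session duration:

1. Find LOGIN event for user_id=781: 2024-05-14T09:11:00
2. Find LOGOUT event for user_id=781: 2024-05-14T10:05:53
3. Session duration: 2024-05-14T10:05:53 - 2024-05-14T09:11:00 = 3293 seconds (54 minutes)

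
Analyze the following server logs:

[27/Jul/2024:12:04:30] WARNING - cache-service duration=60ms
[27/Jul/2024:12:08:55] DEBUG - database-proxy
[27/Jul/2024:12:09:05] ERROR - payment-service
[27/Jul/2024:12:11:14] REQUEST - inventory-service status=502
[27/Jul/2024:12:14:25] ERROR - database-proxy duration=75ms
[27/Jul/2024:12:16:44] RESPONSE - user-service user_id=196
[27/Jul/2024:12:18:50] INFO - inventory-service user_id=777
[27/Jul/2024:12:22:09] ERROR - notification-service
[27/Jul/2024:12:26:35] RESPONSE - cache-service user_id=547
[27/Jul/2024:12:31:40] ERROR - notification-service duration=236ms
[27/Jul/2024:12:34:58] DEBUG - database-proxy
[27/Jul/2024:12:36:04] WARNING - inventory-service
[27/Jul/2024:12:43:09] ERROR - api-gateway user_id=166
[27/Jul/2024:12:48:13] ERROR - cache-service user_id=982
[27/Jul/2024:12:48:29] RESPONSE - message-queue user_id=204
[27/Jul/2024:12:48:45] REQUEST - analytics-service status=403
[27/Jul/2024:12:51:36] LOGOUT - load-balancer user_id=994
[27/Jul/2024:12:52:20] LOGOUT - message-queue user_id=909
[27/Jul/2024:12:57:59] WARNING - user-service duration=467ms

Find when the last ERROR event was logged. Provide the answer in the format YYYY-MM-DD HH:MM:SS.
2024-07-27 12:48:13

To find the last event:

1. Filter for all ERROR events
2. Sort by timestamp
3. Select the last one
4. Timestamp: 2024-07-27 12:48:13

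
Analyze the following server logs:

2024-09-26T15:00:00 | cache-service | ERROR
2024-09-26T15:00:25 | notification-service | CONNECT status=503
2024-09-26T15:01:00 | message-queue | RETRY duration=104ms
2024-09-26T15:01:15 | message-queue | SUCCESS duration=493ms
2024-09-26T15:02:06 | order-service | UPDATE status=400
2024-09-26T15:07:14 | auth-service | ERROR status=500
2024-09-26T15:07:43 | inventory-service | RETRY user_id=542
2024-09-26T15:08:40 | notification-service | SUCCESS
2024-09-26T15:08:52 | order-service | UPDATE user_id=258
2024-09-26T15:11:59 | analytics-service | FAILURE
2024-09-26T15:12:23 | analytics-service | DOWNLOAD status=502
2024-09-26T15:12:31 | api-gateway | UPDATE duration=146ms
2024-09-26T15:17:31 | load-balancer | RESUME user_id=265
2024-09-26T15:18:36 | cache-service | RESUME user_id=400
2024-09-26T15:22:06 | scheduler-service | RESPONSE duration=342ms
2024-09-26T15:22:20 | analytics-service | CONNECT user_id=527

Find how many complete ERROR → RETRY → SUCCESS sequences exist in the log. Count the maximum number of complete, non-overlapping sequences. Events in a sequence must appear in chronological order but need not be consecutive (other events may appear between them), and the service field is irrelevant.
2

To count sequences:

1. Look for pattern: ERROR → RETRY → SUCCESS
2. Greedily scan the log in chronological order, matching each sequence element in turn (ignoring service)
3. Each time the full pattern completes, increment the count and restart matching from the next event
4. Complete non-overlapping sequences found: 2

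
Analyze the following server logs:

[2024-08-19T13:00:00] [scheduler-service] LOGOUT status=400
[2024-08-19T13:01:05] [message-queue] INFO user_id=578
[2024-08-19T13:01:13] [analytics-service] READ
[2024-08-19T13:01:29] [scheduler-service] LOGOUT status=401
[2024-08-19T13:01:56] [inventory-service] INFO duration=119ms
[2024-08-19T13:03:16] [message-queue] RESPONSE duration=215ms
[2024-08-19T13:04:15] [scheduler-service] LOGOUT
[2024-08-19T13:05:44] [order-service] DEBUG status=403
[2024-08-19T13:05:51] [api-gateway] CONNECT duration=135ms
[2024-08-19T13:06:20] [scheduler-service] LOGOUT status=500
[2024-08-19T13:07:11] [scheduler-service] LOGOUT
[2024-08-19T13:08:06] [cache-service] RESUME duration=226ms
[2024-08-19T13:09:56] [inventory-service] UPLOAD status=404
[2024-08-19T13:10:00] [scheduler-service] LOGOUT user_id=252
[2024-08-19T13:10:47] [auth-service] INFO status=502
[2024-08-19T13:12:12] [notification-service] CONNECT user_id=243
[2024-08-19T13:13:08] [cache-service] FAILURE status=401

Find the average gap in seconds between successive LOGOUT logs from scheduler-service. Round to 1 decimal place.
120.0

To calculate average interval:

1. Find all LOGOUT events for scheduler-service in order
2. Calculate time gaps between consecutive events
3. Compute mean of gaps: 600 / 5 = 120.0 seconds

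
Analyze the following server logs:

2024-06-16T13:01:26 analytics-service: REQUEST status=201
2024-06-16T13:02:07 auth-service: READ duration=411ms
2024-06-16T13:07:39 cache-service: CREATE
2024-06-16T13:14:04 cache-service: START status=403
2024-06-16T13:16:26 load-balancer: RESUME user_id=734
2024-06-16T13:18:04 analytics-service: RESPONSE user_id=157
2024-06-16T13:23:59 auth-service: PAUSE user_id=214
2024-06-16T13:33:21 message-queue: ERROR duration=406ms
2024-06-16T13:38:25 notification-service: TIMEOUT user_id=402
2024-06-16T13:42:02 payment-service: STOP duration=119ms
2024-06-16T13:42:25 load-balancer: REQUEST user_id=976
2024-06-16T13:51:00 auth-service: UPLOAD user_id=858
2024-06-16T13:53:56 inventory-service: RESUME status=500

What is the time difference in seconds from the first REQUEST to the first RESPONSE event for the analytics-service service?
998

To find the time between events:

1. Locate the first REQUEST event for analytics-service: 2024-06-16T13:01:26
2. Locate the first RESPONSE event for analytics-service: 2024-06-16T13:18:04
3. Calculate the difference: 2024-06-16T13:18:04 - 2024-06-16T13:01:26 = 998 seconds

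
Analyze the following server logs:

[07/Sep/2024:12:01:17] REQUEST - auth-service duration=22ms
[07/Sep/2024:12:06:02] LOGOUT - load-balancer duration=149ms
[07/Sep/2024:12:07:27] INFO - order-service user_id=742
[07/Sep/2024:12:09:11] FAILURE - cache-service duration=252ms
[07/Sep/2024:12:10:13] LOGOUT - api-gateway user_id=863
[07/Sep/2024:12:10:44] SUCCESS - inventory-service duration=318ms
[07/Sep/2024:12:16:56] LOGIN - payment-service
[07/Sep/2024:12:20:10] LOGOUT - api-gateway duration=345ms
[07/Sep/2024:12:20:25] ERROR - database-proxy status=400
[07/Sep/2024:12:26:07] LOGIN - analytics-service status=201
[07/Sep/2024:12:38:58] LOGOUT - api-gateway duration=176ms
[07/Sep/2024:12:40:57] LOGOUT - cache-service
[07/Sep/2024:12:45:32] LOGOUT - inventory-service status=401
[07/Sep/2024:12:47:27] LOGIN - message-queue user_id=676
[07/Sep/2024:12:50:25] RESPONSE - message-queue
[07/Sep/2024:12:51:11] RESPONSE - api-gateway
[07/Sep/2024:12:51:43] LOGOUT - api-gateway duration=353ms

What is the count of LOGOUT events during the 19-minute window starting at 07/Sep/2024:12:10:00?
2

To count events in the time window:

1. Window boundaries: 07/Sep/2024:12:10:00 to 07/Sep/2024:12:29:00
2. Filter for LOGOUT events within this window
3. Count matching events: 2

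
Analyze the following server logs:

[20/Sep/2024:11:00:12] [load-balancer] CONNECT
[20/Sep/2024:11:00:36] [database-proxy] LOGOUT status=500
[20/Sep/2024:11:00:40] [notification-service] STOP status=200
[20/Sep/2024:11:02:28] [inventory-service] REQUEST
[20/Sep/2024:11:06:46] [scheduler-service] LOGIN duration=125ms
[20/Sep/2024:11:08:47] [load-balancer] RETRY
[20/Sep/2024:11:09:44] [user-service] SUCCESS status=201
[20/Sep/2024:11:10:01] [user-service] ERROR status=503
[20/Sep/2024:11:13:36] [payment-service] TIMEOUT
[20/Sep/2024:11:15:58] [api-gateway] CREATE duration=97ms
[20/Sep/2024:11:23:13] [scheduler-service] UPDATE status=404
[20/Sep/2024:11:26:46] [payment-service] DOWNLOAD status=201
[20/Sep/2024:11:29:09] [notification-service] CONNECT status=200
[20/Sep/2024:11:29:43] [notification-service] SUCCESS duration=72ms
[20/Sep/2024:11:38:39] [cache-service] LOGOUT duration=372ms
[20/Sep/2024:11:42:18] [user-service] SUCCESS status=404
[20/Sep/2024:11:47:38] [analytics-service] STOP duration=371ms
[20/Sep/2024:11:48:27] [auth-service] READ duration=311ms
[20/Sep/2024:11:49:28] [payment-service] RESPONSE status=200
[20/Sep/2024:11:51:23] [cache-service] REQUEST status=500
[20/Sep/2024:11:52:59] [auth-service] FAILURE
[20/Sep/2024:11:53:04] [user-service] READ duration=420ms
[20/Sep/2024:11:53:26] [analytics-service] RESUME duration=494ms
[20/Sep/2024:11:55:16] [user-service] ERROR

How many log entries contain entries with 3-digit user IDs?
0

To find matching entries:

1. Pattern to match: entries with 3-digit user IDs
2. Scan each log entry for the pattern
3. Count matches: 0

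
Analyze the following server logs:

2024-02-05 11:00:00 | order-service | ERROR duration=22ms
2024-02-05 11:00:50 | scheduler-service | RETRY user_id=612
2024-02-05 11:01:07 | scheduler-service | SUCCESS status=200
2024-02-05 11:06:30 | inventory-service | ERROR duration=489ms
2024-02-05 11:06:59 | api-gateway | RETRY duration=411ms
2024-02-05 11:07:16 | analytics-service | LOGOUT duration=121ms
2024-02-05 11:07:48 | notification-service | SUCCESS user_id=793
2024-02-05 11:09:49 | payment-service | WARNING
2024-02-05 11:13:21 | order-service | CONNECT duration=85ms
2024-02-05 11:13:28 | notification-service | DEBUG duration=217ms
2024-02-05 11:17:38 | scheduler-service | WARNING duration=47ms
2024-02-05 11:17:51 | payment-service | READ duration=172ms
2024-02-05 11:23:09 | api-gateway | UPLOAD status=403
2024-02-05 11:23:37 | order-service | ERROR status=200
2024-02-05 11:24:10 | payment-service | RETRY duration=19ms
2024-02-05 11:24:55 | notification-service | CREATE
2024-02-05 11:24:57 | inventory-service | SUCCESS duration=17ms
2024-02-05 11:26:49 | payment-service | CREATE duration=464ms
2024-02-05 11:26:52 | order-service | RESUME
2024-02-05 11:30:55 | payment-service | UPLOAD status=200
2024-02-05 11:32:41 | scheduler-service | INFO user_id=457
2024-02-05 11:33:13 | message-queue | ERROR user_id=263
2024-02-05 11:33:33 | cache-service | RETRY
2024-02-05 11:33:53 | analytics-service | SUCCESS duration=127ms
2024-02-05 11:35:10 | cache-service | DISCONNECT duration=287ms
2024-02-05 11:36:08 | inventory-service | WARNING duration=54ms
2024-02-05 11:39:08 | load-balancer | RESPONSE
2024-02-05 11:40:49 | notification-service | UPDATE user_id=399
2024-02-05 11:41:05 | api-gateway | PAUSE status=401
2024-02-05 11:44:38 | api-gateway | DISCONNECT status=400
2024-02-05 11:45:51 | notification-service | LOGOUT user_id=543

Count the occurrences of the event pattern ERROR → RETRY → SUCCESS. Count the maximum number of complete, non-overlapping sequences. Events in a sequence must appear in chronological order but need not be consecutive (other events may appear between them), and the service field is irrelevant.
4

To count sequences:

1. Look for pattern: ERROR → RETRY → SUCCESS
2. Greedily scan the log in chronological order, matching each sequence element in turn (ignoring service)
3. Each time the full pattern completes, increment the count and restart matching from the next event
4. Complete non-overlapping sequences found: 4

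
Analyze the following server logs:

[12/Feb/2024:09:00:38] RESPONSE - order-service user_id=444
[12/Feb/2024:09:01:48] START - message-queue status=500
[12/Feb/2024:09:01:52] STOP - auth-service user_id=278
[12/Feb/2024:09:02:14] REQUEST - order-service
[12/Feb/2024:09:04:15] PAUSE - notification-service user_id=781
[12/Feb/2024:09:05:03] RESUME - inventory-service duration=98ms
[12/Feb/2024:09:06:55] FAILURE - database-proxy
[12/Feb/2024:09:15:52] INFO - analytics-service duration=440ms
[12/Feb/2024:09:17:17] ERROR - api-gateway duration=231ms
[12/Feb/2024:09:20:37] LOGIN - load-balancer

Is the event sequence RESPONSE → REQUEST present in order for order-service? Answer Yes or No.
Yes

To verify sequence order:

1. Find all events in sequence RESPONSE → REQUEST for order-service
2. Extract their timestamps
3. Check if timestamps are in ascending order
4. Result: Yes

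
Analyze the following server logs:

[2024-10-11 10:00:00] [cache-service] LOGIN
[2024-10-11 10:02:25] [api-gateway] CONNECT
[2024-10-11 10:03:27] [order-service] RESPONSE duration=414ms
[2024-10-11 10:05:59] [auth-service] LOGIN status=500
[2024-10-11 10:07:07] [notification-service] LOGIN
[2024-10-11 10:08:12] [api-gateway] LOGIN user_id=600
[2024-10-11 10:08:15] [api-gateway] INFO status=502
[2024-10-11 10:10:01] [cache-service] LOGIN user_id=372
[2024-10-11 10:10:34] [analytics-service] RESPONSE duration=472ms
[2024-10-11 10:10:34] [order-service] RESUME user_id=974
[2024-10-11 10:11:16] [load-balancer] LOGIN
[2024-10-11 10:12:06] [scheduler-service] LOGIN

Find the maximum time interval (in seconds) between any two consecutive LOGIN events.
359

To find the longest gap:

1. Extract all LOGIN events in chronological order
2. Calculate time differences between consecutive events
3. Find the maximum difference
4. Longest gap: 359 seconds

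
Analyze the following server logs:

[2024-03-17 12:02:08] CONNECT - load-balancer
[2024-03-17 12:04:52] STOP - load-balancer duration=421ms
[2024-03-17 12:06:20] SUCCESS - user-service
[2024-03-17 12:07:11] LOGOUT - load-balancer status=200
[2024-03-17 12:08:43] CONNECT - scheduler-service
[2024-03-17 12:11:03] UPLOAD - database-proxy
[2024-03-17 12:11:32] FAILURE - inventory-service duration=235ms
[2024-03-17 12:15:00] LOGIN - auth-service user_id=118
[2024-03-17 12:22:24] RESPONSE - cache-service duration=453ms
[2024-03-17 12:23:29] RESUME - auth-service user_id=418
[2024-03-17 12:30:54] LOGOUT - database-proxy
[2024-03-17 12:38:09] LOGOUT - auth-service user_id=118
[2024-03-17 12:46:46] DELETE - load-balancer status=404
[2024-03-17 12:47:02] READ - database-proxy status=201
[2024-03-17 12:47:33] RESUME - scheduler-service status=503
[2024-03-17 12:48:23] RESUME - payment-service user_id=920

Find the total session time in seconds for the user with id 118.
1389

To calculate session duration:

1. Find LOGIN event for user_id=118: 2024-03-17 12:15:00
2. Find LOGOUT event for user_id=118: 2024-03-17 12:38:09
3. Session duration: 2024-03-17 12:38:09 - 2024-03-17 12:15:00 = 1389 seconds (23 minutes)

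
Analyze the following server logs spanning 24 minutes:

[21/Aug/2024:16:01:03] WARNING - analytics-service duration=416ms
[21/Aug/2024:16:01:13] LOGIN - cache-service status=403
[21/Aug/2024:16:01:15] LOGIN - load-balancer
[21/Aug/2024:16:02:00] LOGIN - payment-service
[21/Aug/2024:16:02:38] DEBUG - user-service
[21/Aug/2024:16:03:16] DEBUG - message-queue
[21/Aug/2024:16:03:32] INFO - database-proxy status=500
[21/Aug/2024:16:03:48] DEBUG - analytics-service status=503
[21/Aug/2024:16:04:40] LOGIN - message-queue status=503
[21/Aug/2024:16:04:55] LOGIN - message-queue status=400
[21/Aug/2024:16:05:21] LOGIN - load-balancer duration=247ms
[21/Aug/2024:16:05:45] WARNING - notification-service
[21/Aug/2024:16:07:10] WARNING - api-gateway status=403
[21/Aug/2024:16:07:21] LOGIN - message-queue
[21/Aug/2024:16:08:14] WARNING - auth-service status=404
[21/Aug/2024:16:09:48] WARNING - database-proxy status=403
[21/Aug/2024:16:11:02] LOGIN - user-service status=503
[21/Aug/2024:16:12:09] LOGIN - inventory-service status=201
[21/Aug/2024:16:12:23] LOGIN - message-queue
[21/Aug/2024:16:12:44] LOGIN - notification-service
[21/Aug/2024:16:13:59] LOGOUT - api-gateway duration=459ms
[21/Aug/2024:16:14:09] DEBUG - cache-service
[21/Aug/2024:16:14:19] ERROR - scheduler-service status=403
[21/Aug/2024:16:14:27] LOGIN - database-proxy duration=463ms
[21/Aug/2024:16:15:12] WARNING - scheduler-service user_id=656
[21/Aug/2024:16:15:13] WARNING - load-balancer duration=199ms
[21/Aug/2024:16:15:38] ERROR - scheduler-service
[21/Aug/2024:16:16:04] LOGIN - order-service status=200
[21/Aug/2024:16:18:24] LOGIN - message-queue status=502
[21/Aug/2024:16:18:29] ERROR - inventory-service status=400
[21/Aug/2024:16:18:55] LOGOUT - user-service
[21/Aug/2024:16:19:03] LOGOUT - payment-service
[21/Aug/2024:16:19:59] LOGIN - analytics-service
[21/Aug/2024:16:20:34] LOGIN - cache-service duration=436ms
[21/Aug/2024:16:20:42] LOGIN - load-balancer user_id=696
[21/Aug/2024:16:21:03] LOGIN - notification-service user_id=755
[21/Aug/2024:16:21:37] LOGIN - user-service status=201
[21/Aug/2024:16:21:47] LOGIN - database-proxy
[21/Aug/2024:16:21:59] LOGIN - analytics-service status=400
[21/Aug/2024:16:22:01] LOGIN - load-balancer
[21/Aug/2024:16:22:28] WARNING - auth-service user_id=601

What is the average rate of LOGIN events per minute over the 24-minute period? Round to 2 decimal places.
0.92

To calculate the rate:

1. Count total LOGIN events: 22
2. Total time period: 24 minutes
3. Rate = 22 / 24 = 0.92 events per minute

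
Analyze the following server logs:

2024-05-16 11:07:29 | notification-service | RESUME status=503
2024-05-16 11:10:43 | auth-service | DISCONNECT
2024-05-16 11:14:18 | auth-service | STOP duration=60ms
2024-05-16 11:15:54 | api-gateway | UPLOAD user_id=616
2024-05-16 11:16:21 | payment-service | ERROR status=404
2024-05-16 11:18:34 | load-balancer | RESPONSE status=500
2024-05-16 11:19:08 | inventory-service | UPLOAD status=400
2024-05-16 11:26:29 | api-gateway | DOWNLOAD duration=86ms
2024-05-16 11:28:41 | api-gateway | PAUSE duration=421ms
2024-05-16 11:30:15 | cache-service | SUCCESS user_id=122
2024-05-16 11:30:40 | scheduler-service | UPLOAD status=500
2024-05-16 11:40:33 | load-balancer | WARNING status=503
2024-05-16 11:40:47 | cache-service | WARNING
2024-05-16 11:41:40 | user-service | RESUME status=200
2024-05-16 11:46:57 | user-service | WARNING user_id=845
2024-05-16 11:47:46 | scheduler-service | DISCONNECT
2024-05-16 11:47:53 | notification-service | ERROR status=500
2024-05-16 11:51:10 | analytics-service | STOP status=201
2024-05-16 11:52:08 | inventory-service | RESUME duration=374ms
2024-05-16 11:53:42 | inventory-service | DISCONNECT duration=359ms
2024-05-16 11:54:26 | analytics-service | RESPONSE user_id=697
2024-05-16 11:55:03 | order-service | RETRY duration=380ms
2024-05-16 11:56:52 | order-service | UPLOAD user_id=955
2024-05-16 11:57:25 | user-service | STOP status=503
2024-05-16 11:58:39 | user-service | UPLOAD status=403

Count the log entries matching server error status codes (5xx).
6

To find matching entries:

1. Pattern to match: server error status codes (5xx)
2. Scan each log entry for the pattern
3. Count matches: 6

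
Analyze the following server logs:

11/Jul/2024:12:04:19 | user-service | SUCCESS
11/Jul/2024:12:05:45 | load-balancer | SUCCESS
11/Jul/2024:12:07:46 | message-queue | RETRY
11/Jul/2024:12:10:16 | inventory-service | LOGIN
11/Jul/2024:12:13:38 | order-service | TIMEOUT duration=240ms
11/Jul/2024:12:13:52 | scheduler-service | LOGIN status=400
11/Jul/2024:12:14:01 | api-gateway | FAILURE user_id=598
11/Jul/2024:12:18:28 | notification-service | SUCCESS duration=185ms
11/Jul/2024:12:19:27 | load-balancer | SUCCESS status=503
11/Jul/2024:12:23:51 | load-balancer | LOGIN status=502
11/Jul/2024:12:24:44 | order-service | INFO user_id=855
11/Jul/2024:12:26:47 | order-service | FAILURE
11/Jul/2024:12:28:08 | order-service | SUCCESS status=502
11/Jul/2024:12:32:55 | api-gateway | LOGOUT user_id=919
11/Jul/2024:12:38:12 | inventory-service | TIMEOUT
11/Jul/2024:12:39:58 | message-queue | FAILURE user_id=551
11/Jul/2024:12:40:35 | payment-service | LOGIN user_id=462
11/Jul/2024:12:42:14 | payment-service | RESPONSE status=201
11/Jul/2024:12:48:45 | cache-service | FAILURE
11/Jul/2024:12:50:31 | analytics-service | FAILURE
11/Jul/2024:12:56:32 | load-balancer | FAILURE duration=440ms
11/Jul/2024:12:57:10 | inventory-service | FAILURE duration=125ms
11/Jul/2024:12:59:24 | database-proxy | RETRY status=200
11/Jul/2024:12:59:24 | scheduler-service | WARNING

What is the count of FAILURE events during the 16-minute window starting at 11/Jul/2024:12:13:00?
2

To count events in the time window:

1. Window boundaries: 11/Jul/2024:12:13:00 to 11/Jul/2024:12:29:00
2. Filter for FAILURE events within this window
3. Count matching events: 2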